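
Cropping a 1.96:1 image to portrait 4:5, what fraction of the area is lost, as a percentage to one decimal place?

The height stays; only width is cut (since portrait 4:5 is narrower than 1.96:1).
Fraction kept = (0.800)/(1.960) ≈ 40.82%, so 59.18% is lost.

59.2%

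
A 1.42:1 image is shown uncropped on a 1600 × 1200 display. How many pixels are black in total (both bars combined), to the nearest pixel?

117183 pixels

1.42:1 is wider than 4×3, so it spans the full width.
Content height = 1600 / 1.420 ≈ 1126.7606 px.
Leftover height: 1200 − 1126.7606 = 73.2394 px.
Across the 1600-px span: 73.2394 × 1600 ≈ 117183 px.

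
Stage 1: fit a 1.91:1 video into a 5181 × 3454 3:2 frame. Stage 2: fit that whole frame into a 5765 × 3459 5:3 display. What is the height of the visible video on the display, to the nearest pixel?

1.91:1 in 5181×3454: fills the width, so the video is 5181.00 × 2712.57.
3:2 in 5765×3459: fills the height, so the intermediate becomes 5188.50 × 3459.00 — a scale of ×1.0014.
Applying the same ×1.0014: 2712.57 → 2716.49.

2716 px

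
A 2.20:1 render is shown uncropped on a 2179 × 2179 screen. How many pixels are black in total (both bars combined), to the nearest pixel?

2.20:1 is wider than 1:1, so it spans the full width.
Content height = 2179 / 2.200 ≈ 990.4545 px.
2179 − 990.4545 = 1188.5455 px of bars.
That's 1188.5455 × 2179 ≈ 2589841 black pixels.

2589841 pixels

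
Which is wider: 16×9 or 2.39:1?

16×9 = 1.778 and 2.39; 2.39 > 1.778.

2.39:1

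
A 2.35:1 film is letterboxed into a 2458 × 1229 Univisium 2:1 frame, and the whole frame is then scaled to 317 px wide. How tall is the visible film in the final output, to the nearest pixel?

135 px

In the 2458×1229 frame the film fills the width: height = 2458 / 2.350 ≈ 1045.96 px.
Scaling 2458 → 317 is ×0.1290, so the height becomes 1045.96 × 0.1290 ≈ 134.89 px.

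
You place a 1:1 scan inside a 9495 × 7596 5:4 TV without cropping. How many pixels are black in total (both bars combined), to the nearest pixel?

14424804 pixels

1:1 is narrower than 5:4, so it spans the full height.
Content width = 7596 × 1/1 ≈ 7596.0000 px.
9495 − 7596.0000 = 1899.0000 px of bars.
That's 1899.0000 × 7596 ≈ 14424804 black pixels.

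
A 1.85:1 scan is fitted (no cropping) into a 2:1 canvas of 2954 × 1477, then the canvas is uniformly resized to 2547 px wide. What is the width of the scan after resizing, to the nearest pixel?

2356 px

In the 2954×1477 frame the scan fills the height: width = 1477 × 1.850 ≈ 2732.45 px.
Scaling 2954 → 2547 is ×0.8622, so the width becomes 2732.45 × 0.8622 ≈ 2355.97 px.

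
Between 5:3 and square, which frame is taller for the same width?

square

5:3 = 1.667 and square = 1; 1.667 > 1. The smaller width-to-height ratio is the taller frame.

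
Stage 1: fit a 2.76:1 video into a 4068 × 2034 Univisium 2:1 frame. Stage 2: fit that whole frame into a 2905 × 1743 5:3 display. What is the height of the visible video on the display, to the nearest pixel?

1053 px

2.76:1 in 4068×2034: fills the width, so the video is 4068.00 × 1473.91.
Second fit — the Univisium 2:1 canvas into 2905×1743 spans the width: 2905.00 × 1452.50 (×0.7141 from 4068×2034).
So the video's height is 1473.91 × 0.7141 ≈ 1052.54.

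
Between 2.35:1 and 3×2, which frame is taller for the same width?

2.35 and 3×2 = 1.5; 2.35 > 1.5. The smaller width-to-height ratio is the taller frame.

3×2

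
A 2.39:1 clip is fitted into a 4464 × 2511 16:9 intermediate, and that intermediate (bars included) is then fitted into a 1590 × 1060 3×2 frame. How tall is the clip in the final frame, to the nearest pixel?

2.39:1 in 4464×2511: fills the width, so the clip is 4464.00 × 1867.78.
16:9 in 1590×1060: fills the width, so the intermediate becomes 1590.00 × 894.38 — a scale of ×0.3562.
The clip scales with it: height 1867.78 × 0.3562 ≈ 665.27.

665 px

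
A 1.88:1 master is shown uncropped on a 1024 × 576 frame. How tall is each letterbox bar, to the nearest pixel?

1.88:1 is wider than 16:9, so it spans the full width.
The master is 1024 / 1.880 ≈ 544.68 px tall.
Black = 576 − 544.68 = 31.32 px, or 15.66 per bar.

16 px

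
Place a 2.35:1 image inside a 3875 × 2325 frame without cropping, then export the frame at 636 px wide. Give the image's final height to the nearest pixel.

271 px

At 3875×2325 the image is width-limited, so height = 3875 / 2.350 ≈ 1648.94 px.
Scaling 3875 → 636 is ×0.1641, so the height becomes 1648.94 × 0.1641 ≈ 270.64 px.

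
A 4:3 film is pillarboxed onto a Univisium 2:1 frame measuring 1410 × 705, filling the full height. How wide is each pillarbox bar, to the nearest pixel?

235 px

Content width = 705 × 4/3 ≈ 940.00 px.
Black = 1410 − 940.00 = 470.00 px, or 235.00 per bar.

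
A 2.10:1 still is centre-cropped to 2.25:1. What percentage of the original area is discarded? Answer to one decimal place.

6.7%

The width stays; only height is cut (since 2.25:1 is wider than 2.10:1).
Area ratio = (2.100)/(2.250) = 93.33%; the remaining 6.67% is cropped out.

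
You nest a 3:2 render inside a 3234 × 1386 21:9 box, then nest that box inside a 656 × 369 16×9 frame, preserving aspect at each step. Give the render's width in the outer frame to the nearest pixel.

First fit — 3:2 into 3234×1386 spans the height: 2079.00 × 1386.00.
Second fit — the 21:9 canvas into 656×369 spans the width: 656.00 × 281.14 (×0.2028 from 3234×1386).
The render scales with it: width 2079.00 × 0.2028 ≈ 421.71.

422 px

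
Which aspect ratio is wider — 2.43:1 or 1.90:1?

2.43 and 1.9; 2.43 > 1.9.

2.43:1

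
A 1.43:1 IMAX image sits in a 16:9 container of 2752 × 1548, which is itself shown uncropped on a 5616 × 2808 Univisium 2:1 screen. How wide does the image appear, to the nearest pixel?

First fit — 1.43:1 IMAX into 2752×1548 spans the height: 2213.64 × 1548.00.
The 16:9 canvas is height-limited in 5616×2808, giving 4992.00 × 2808.00; scale factor 1.8140.
The image scales with it: width 2213.64 × 1.8140 ≈ 4015.44.

4015 px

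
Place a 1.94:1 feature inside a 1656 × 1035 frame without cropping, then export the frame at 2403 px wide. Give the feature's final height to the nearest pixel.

At 1656×1035 the feature is width-limited, so height = 1656 / 1.940 ≈ 853.61 px.
The frame scales by 2403/1656 = 1.4511; 853.61 × 1.4511 ≈ 1238.66 px.

1239 px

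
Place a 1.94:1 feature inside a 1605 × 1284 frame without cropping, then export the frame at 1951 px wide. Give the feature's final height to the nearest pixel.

In the 1605×1284 frame the feature fills the width: height = 1605 / 1.940 ≈ 827.32 px.
Resizing to 1951 px wide multiplies everything by 1.2156: 827.32 → 1005.67 px.

1006 px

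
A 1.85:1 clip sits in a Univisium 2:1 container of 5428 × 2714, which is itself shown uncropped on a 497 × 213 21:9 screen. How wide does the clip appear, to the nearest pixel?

First fit — 1.85:1 into 5428×2714 spans the height: 5020.90 × 2714.00.
Second fit — the Univisium 2:1 canvas into 497×213 spans the height: 426.00 × 213.00 (×0.0785 from 5428×2714).
Applying the same ×0.0785: 5020.90 → 394.05.

394 px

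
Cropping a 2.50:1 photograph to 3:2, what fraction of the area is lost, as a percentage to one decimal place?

The height stays; only width is cut (since 3:2 is narrower than 2.50:1).
Area ratio = (1.500)/(2.500) = 60.00%; the remaining 40.00% is cropped out.

40.0%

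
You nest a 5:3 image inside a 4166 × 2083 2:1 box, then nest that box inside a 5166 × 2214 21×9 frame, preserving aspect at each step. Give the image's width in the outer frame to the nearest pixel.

3690 px

First fit — 5:3 into 4166×2083 spans the height: 3471.67 × 2083.00.
Second fit — the 2:1 canvas into 5166×2214 spans the height: 4428.00 × 2214.00 (×1.0629 from 4166×2083).
Applying the same ×1.0629: 3471.67 → 3690.00.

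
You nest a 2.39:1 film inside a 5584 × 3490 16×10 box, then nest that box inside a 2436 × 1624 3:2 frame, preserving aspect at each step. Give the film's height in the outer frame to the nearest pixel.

1019 px

Inside the 5584×3490 canvas the film is width-limited at 5584.00 × 2336.40.
The 16×10 canvas is width-limited in 2436×1624, giving 2436.00 × 1522.50; scale factor 0.4362.
The film scales with it: height 2336.40 × 0.4362 ≈ 1019.25.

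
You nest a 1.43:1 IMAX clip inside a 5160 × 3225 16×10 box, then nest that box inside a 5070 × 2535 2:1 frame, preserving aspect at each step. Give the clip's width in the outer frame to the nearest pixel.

1.43:1 IMAX in 5160×3225: fills the height, so the clip is 4611.75 × 3225.00.
16×10 in 5070×2535: fills the height, so the intermediate becomes 4056.00 × 2535.00 — a scale of ×0.7860.
The clip scales with it: width 4611.75 × 0.7860 ≈ 3625.05.

3625 px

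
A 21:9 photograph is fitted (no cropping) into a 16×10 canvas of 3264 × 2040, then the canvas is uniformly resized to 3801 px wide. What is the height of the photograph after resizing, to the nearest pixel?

In the 3264×2040 frame the photograph fills the width: height = 3264 × 9/21 ≈ 1398.86 px.
Scaling 3264 → 3801 is ×1.1645, so the height becomes 1398.86 × 1.1645 ≈ 1629.00 px.

1629 px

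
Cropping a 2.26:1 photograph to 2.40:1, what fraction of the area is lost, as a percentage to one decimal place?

The width stays; only height is cut (since 2.40:1 is wider than 2.26:1).
(2.260)/(2.400) ≈ 0.942 of the area survives, leaving 5.83% discarded.

5.8%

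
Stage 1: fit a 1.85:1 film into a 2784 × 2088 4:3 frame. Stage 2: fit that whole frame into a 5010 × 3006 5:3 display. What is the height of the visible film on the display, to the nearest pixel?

2166 px

1.85:1 in 2784×2088: fills the width, so the film is 2784.00 × 1504.86.
Second fit — the 4:3 canvas into 5010×3006 spans the height: 4008.00 × 3006.00 (×1.4397 from 2784×2088).
The film scales with it: height 1504.86 × 1.4397 ≈ 2166.49.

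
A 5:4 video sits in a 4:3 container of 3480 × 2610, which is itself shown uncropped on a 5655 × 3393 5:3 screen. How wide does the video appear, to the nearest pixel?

4241 px

First fit — 5:4 into 3480×2610 spans the height: 3262.50 × 2610.00.
Second fit — the 4:3 canvas into 5655×3393 spans the height: 4524.00 × 3393.00 (×1.3000 from 3480×2610).
Applying the same ×1.3000: 3262.50 → 4241.25.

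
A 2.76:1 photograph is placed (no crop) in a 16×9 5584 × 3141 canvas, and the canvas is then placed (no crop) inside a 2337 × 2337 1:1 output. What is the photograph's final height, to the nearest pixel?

Inside the 5584×3141 canvas the photograph is width-limited at 5584.00 × 2023.19.
Second fit — the 16×9 canvas into 2337×2337 spans the width: 2337.00 × 1314.56 (×0.4185 from 5584×3141).
Applying the same ×0.4185: 2023.19 → 846.74.

847 px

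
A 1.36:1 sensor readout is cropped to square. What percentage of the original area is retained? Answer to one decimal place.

73.5%

square is narrower than 1.36:1, so the crop keeps the full height and trims the width.
(1.000)/(1.360) ≈ 0.735 of the area survives.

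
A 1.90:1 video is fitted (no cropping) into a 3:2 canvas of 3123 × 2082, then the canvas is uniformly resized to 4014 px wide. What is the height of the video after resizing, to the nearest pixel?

2113 px

In the 3123×2082 frame the video fills the width: height = 3123 / 1.900 ≈ 1643.68 px.
Scaling 3123 → 4014 is ×1.2853, so the height becomes 1643.68 × 1.2853 ≈ 2112.63 px.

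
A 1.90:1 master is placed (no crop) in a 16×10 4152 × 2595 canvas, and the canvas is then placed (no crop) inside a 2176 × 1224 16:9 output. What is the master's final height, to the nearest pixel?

1031 px

Inside the 4152×2595 canvas the master is width-limited at 4152.00 × 2185.26.
Second fit — the 16×10 canvas into 2176×1224 spans the height: 1958.40 × 1224.00 (×0.4717 from 4152×2595).
So the master's height is 2185.26 × 0.4717 ≈ 1030.74.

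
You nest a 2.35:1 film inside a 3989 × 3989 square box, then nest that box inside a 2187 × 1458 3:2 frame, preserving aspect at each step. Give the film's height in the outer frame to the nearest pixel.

Inside the 3989×3989 canvas the film is width-limited at 3989.00 × 1697.45.
square in 2187×1458: fills the height, so the intermediate becomes 1458.00 × 1458.00 — a scale of ×0.3655.
The film scales with it: height 1697.45 × 0.3655 ≈ 620.43.

620 px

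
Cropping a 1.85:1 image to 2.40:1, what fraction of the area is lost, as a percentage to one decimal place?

2.40:1 is wider than 1.85:1, so the crop keeps the full width and trims the height.
Area ratio = (1.850)/(2.400) = 77.08%; the remaining 22.92% is cropped out.

22.9%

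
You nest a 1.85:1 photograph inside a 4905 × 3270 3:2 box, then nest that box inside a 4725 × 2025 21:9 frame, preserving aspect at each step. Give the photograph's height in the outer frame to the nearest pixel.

First fit — 1.85:1 into 4905×3270 spans the width: 4905.00 × 2651.35.
Second fit — the 3:2 canvas into 4725×2025 spans the height: 3037.50 × 2025.00 (×0.6193 from 4905×3270).
The photograph scales with it: height 2651.35 × 0.6193 ≈ 1641.89.

1642 px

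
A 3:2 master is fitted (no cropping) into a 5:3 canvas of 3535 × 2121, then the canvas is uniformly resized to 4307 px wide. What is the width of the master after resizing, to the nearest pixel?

At 3535×2121 the master is height-limited, so width = 2121 × 3/2 ≈ 3181.50 px.
The frame scales by 4307/3535 = 1.2184; 3181.50 × 1.2184 ≈ 3876.30 px.

3876 px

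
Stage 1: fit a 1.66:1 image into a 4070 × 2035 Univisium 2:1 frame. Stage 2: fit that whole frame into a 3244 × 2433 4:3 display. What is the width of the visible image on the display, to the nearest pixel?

First fit — 1.66:1 into 4070×2035 spans the height: 3378.10 × 2035.00.
Second fit — the Univisium 2:1 canvas into 3244×2433 spans the width: 3244.00 × 1622.00 (×0.7971 from 4070×2035).
Applying the same ×0.7971: 3378.10 → 2692.52.

2693 px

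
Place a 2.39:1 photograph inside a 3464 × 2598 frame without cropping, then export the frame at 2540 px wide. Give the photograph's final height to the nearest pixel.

1063 px

In the 3464×2598 frame the photograph fills the width: height = 3464 / 2.390 ≈ 1449.37 px.
The frame scales by 2540/3464 = 0.7333; 1449.37 × 0.7333 ≈ 1062.76 px.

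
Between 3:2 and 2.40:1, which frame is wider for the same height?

2.40:1

3:2 = 1.5 and 2.4; 2.4 > 1.5.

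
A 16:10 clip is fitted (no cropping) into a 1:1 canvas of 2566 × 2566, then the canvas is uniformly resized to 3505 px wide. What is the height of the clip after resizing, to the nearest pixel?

2191 px

At 2566×2566 the clip is width-limited, so height = 2566 × 10/16 ≈ 1603.75 px.
Scaling 2566 → 3505 is ×1.3659, so the height becomes 1603.75 × 1.3659 ≈ 2190.62 px.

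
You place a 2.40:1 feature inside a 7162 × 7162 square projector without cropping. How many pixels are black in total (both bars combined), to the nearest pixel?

2.40:1 is wider than square, so it spans the full width.
The feature is 7162 / 2.400 ≈ 2984.1667 px tall.
7162 − 2984.1667 = 4177.8333 px of bars.
Across the 7162-px span: 4177.8333 × 7162 ≈ 29921642 px.

29921642 pixels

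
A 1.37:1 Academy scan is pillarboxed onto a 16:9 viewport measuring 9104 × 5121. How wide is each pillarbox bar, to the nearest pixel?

1.37:1 Academy (1.370) < 16:9 (1.778), so the scan fills the height.
The scan is 5121 × 1.370 ≈ 7015.77 px wide.
9104 − 7015.77 = 2088.23 px of bars (1044.12 each).

1044 px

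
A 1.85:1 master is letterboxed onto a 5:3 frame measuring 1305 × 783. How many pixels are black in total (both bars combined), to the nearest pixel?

101261 pixels

Since 1.850 > 1.667, the master is width-limited.
Content height = 1305 / 1.850 ≈ 705.4054 px.
Black = 783 − 705.4054 = 77.5946 px.
Bar area = 77.5946 × 1305 ≈ 101261 px.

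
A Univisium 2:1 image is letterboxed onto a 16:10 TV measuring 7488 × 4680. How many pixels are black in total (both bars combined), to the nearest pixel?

Since 2.000 > 1.600, the image is width-limited.
That makes the image 3744.0000 px tall (7488 × 1/2).
Black = 4680 − 3744.0000 = 936.0000 px.
That's 936.0000 × 7488 ≈ 7008768 black pixels.

7008768 pixels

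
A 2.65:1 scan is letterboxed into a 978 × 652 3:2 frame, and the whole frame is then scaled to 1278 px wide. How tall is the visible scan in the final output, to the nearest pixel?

In the 978×652 frame the scan fills the width: height = 978 / 2.650 ≈ 369.06 px.
Resizing to 1278 px wide multiplies everything by 1.3067: 369.06 → 482.26 px.

482 px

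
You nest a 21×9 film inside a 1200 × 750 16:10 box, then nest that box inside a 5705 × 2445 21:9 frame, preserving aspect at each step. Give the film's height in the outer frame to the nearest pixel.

First fit — 21×9 into 1200×750 spans the width: 1200.00 × 514.29.
The 16:10 canvas is height-limited in 5705×2445, giving 3912.00 × 2445.00; scale factor 3.2600.
So the film's height is 514.29 × 3.2600 ≈ 1676.57.

1677 px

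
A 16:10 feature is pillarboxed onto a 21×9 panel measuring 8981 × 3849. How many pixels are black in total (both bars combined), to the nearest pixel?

Since 1.600 < 2.333, the feature is height-limited.
Content width = 3849 × 16/10 ≈ 6158.4000 px.
8981 − 6158.4000 = 2822.6000 px of bars.
Bar area = 2822.6000 × 3849 ≈ 10864187 px.

10864187 pixels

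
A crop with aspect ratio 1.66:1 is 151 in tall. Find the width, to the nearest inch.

251 in

151 × 1.660 = 250.66.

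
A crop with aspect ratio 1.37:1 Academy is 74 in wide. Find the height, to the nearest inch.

54 in

Height = 74 / 1.370 = 54.01.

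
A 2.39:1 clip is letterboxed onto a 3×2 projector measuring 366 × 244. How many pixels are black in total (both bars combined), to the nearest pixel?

Since 2.390 > 1.500, the clip is width-limited.
The clip is 366 / 2.390 ≈ 153.1381 px tall.
244 − 153.1381 = 90.8619 px of bars.
That's 90.8619 × 366 ≈ 33255 black pixels.

33255 pixels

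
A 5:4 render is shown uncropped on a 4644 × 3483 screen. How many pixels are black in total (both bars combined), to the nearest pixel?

1010941 pixels

Since 1.250 < 1.333, the render is height-limited.
The render is 3483 × 5/4 ≈ 4353.7500 px wide.
Black = 4644 − 4353.7500 = 290.2500 px.
That's 290.2500 × 3483 ≈ 1010941 black pixels.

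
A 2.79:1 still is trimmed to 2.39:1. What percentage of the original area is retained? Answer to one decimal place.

Going from 2.79:1 to 2.39:1 means cutting width while keeping height.
(2.390)/(2.790) ≈ 0.857 of the area survives.

85.7%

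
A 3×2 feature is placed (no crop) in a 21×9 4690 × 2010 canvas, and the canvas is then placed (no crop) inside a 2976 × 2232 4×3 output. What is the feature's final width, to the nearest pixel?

First fit — 3×2 into 4690×2010 spans the height: 3015.00 × 2010.00.
Second fit — the 21×9 canvas into 2976×2232 spans the width: 2976.00 × 1275.43 (×0.6345 from 4690×2010).
So the feature's width is 3015.00 × 0.6345 ≈ 1913.14.

1913 px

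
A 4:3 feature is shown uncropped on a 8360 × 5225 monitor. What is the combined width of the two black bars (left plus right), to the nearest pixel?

1393 px

4:3 is narrower than 16:10, so it spans the full height.
Content width = 5225 × 4/3 ≈ 6966.67 px.
Black = 8360 − 6966.67 = 1393.33 px.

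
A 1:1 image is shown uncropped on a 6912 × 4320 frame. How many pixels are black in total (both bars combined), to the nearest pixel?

Since 1.000 < 1.600, the image is height-limited.
Content width = 4320 × 1/1 ≈ 4320.0000 px.
6912 − 4320.0000 = 2592.0000 px of bars.
Across the 4320-px span: 2592.0000 × 4320 ≈ 11197440 px.

11197440 pixels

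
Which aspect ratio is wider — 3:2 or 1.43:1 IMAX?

3:2 = 1.5 and 1.43; 1.5 > 1.43.

3:2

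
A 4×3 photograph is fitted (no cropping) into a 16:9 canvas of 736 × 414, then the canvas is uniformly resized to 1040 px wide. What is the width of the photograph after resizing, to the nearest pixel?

780 px

Fitted into 736×414, the photograph spans the height; its width is 414 × 4/3 ≈ 552.00 px.
Resizing to 1040 px wide multiplies everything by 1.4130: 552.00 → 780.00 px.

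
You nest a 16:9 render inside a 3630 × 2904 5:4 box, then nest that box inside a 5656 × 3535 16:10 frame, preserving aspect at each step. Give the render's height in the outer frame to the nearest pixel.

Inside the 3630×2904 canvas the render is width-limited at 3630.00 × 2041.88.
Second fit — the 5:4 canvas into 5656×3535 spans the height: 4418.75 × 3535.00 (×1.2173 from 3630×2904).
So the render's height is 2041.88 × 1.2173 ≈ 2485.55.

2486 px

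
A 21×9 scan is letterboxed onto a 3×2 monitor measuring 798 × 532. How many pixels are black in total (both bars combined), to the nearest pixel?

Since 2.333 > 1.500, the scan is width-limited.
That makes the image 342.0000 px tall (798 × 9/21).
Leftover height: 532 − 342.0000 = 190.0000 px.
That's 190.0000 × 798 ≈ 151620 black pixels.

151620 pixels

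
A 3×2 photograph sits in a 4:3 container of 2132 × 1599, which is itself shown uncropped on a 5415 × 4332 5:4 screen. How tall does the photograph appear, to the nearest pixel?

3610 px

3×2 in 2132×1599: fills the width, so the photograph is 2132.00 × 1421.33.
Second fit — the 4:3 canvas into 5415×4332 spans the width: 5415.00 × 4061.25 (×2.5399 from 2132×1599).
So the photograph's height is 1421.33 × 2.5399 ≈ 3610.00.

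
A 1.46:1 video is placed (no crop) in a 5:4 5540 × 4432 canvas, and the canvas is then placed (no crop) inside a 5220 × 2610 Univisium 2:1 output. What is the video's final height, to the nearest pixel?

First fit — 1.46:1 into 5540×4432 spans the width: 5540.00 × 3794.52.
5:4 in 5220×2610: fills the height, so the intermediate becomes 3262.50 × 2610.00 — a scale of ×0.5889.
So the video's height is 3794.52 × 0.5889 ≈ 2234.59.

2235 px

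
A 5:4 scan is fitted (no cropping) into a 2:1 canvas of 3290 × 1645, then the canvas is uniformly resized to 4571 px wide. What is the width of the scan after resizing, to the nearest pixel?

2857 px

At 3290×1645 the scan is height-limited, so width = 1645 × 5/4 ≈ 2056.25 px.
Scaling 3290 → 4571 is ×1.3894, so the width becomes 2056.25 × 1.3894 ≈ 2856.88 px.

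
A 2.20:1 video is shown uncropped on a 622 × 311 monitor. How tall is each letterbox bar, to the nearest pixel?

2.20:1 (2.200) > 2:1 (2.000), so the video fills the width.
The video is 622 / 2.200 ≈ 282.73 px tall.
Leftover height: 311 − 282.73 = 28.27 px → 14.14 each side.

14 px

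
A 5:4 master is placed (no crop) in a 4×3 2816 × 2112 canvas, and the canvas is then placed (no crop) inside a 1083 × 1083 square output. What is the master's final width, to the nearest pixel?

1015 px

First fit — 5:4 into 2816×2112 spans the height: 2640.00 × 2112.00.
4×3 in 1083×1083: fills the width, so the intermediate becomes 1083.00 × 812.25 — a scale of ×0.3846.
The master scales with it: width 2640.00 × 0.3846 ≈ 1015.31.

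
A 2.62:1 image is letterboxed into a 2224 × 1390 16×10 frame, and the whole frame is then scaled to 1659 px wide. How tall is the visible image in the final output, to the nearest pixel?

Fitted into 2224×1390, the image spans the width; its height is 2224 / 2.620 ≈ 848.85 px.
The frame scales by 1659/2224 = 0.7460; 848.85 × 0.7460 ≈ 633.21 px.

633 px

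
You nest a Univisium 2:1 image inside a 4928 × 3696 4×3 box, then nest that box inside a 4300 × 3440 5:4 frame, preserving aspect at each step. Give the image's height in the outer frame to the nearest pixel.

2150 px

Univisium 2:1 in 4928×3696: fills the width, so the image is 4928.00 × 2464.00.
The 4×3 canvas is width-limited in 4300×3440, giving 4300.00 × 3225.00; scale factor 0.8726.
Applying the same ×0.8726: 2464.00 → 2150.00.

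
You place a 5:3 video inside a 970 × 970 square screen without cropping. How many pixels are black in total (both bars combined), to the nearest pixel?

5:3 is wider than square, so it spans the full width.
The video is 970 × 3/5 ≈ 582.0000 px tall.
Leftover height: 970 − 582.0000 = 388.0000 px.
Across the 970-px span: 388.0000 × 970 ≈ 376360 px.

376360 pixels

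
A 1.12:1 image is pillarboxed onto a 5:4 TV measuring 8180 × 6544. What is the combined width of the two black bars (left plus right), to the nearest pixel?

851 px

1.12:1 is narrower than 5:4, so it spans the full height.
The image is 6544 × 1.120 ≈ 7329.28 px wide.
8180 − 7329.28 = 850.72 px of bars.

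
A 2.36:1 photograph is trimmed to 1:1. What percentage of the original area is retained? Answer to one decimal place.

The height stays; only width is cut (since 1:1 is narrower than 2.36:1).
(1.000)/(2.360) ≈ 0.424 of the area survives.

42.4%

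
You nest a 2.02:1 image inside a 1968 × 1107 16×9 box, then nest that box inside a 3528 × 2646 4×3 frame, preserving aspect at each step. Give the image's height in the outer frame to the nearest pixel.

1747 px

Inside the 1968×1107 canvas the image is width-limited at 1968.00 × 974.26.
The 16×9 canvas is width-limited in 3528×2646, giving 3528.00 × 1984.50; scale factor 1.7927.
So the image's height is 974.26 × 1.7927 ≈ 1746.53.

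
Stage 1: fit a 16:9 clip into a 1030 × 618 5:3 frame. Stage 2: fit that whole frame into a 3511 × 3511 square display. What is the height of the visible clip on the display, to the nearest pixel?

1975 px

16:9 in 1030×618: fills the width, so the clip is 1030.00 × 579.38.
The 5:3 canvas is width-limited in 3511×3511, giving 3511.00 × 2106.60; scale factor 3.4087.
Applying the same ×3.4087: 579.38 → 1974.94.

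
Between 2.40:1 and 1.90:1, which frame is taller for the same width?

2.4 and 1.9; 2.4 > 1.9. The smaller width-to-height ratio is the taller frame.

1.90:1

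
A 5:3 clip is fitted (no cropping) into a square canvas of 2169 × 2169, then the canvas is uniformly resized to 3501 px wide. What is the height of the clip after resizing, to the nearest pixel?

2101 px

In the 2169×2169 frame the clip fills the width: height = 2169 × 3/5 ≈ 1301.40 px.
The frame scales by 3501/2169 = 1.6141; 1301.40 × 1.6141 ≈ 2100.60 px.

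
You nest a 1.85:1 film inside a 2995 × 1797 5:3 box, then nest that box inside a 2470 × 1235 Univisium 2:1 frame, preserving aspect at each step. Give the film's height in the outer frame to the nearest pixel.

Inside the 2995×1797 canvas the film is width-limited at 2995.00 × 1618.92.
5:3 in 2470×1235: fills the height, so the intermediate becomes 2058.33 × 1235.00 — a scale of ×0.6873.
So the film's height is 1618.92 × 0.6873 ≈ 1112.61.

1113 px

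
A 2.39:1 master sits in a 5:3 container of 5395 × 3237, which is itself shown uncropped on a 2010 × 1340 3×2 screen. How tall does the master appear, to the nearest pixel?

841 px

Inside the 5395×3237 canvas the master is width-limited at 5395.00 × 2257.32.
The 5:3 canvas is width-limited in 2010×1340, giving 2010.00 × 1206.00; scale factor 0.3726.
Applying the same ×0.3726: 2257.32 → 841.00.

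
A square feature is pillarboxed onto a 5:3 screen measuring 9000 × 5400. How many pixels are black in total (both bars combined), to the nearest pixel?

19440000 pixels

square is narrower than 5:3, so it spans the full height.
The feature is 5400 × 1/1 ≈ 5400.0000 px wide.
Black = 9000 − 5400.0000 = 3600.0000 px.
Bar area = 3600.0000 × 5400 ≈ 19440000 px.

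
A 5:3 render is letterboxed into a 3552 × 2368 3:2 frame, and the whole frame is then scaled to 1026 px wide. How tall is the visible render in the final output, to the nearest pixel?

Fitted into 3552×2368, the render spans the width; its height is 3552 × 3/5 ≈ 2131.20 px.
Resizing to 1026 px wide multiplies everything by 0.2889: 2131.20 → 615.60 px.

616 px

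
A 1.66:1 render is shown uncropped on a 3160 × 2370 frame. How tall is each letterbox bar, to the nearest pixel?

1.66:1 (1.660) > 4×3 (1.333), so the render fills the width.
Content height = 3160 / 1.660 ≈ 1903.61 px.
Leftover height: 2370 − 1903.61 = 466.39 px → 233.19 each side.

233 px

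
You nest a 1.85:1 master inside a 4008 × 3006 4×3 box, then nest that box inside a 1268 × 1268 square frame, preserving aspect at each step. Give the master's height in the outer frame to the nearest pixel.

685 px

1.85:1 in 4008×3006: fills the width, so the master is 4008.00 × 2166.49.
4×3 in 1268×1268: fills the width, so the intermediate becomes 1268.00 × 951.00 — a scale of ×0.3164.
Applying the same ×0.3164: 2166.49 → 685.41.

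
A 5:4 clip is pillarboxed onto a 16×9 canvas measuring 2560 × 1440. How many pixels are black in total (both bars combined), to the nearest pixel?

5:4 (1.250) < 16×9 (1.778), so the clip fills the height.
That makes the image 1800.0000 px wide (1440 × 5/4).
Leftover width: 2560 − 1800.0000 = 760.0000 px.
Bar area = 760.0000 × 1440 ≈ 1094400 px.

1094400 pixels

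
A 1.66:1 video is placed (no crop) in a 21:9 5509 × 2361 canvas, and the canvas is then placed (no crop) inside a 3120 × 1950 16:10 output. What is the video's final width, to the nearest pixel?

2220 px

1.66:1 in 5509×2361: fills the height, so the video is 3919.26 × 2361.00.
Second fit — the 21:9 canvas into 3120×1950 spans the width: 3120.00 × 1337.14 (×0.5663 from 5509×2361).
Applying the same ×0.5663: 3919.26 → 2219.66.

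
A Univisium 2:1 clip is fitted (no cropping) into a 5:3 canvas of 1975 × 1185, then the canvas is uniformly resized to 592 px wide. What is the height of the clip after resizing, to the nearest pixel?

Fitted into 1975×1185, the clip spans the width; its height is 1975 × 1/2 ≈ 987.50 px.
Resizing to 592 px wide multiplies everything by 0.2997: 987.50 → 296.00 px.

296 px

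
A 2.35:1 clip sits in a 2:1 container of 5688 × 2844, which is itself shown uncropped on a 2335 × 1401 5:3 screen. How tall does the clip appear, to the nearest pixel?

994 px

First fit — 2.35:1 into 5688×2844 spans the width: 5688.00 × 2420.43.
The 2:1 canvas is width-limited in 2335×1401, giving 2335.00 × 1167.50; scale factor 0.4105.
Applying the same ×0.4105: 2420.43 → 993.62.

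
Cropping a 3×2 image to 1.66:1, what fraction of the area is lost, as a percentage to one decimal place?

1.66:1 is wider than 3×2, so the crop keeps the full width and trims the height.
(1.500)/(1.660) ≈ 0.904 of the area survives, leaving 9.64% discarded.

9.6%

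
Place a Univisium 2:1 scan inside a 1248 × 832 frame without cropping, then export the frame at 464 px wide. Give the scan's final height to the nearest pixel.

232 px

In the 1248×832 frame the scan fills the width: height = 1248 × 1/2 ≈ 624.00 px.
Scaling 1248 → 464 is ×0.3718, so the height becomes 624.00 × 0.3718 ≈ 232.00 px.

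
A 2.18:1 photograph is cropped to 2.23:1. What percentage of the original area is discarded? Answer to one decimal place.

2.2%

The width stays; only height is cut (since 2.23:1 is wider than 2.18:1).
(2.180)/(2.230) ≈ 0.978 of the area survives, leaving 2.24% discarded.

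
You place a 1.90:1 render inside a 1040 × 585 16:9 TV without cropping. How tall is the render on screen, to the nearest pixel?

547 px

Since 1.900 > 1.778, the render is width-limited.
Content height = 1040 / 1.900 ≈ 547.37 px.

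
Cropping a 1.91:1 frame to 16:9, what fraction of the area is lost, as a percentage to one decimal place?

16:9 is narrower than 1.91:1, so the crop keeps the full height and trims the width.
Area ratio = (1.778)/(1.910) = 93.08%; the remaining 6.92% is cropped out.

6.9%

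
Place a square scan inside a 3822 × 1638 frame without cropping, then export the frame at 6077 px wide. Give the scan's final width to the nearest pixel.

Fitted into 3822×1638, the scan spans the height; its width is 1638 × 1/1 ≈ 1638.00 px.
Scaling 3822 → 6077 is ×1.5900, so the width becomes 1638.00 × 1.5900 ≈ 2604.43 px.

2604 px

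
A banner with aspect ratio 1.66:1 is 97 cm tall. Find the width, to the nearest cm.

161 cm

At 1.66:1, 97 × 1.660 ≈ 161.02.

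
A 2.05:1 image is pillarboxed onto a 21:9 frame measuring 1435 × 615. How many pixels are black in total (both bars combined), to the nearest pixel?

107164 pixels

2.05:1 (2.050) < 21:9 (2.333), so the image fills the height.
The image is 615 × 2.050 ≈ 1260.7500 px wide.
1435 − 1260.7500 = 174.2500 px of bars.
Bar area = 174.2500 × 615 ≈ 107164 px.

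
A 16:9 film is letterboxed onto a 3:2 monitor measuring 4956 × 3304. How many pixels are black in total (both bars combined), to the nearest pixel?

16:9 is wider than 3:2, so it spans the full width.
Content height = 4956 × 9/16 ≈ 2787.7500 px.
Leftover height: 3304 − 2787.7500 = 516.2500 px.
Across the 4956-px span: 516.2500 × 4956 ≈ 2558535 px.

2558535 pixels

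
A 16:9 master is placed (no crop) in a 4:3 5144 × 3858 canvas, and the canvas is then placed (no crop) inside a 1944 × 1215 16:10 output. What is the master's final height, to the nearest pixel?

First fit — 16:9 into 5144×3858 spans the width: 5144.00 × 2893.50.
Second fit — the 4:3 canvas into 1944×1215 spans the height: 1620.00 × 1215.00 (×0.3149 from 5144×3858).
Applying the same ×0.3149: 2893.50 → 911.25.

911 px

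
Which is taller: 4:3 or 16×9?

4:3 = 1.333 and 16×9 = 1.778; 1.778 > 1.333. The smaller width-to-height ratio is the taller frame.

4:3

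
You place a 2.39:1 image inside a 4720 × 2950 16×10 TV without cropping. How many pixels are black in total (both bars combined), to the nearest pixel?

4602494 pixels

2.39:1 (2.390) > 16×10 (1.600), so the image fills the width.
That makes the image 1974.8954 px tall (4720 / 2.390).
2950 − 1974.8954 = 975.1046 px of bars.
That's 975.1046 × 4720 ≈ 4602494 black pixels.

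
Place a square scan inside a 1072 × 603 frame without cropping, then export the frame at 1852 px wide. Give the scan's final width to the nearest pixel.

1042 px

In the 1072×603 frame the scan fills the height: width = 603 × 1/1 ≈ 603.00 px.
Scaling 1072 → 1852 is ×1.7276, so the width becomes 603.00 × 1.7276 ≈ 1041.75 px.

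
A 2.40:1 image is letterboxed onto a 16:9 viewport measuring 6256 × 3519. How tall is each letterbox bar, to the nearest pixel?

456 px

2.40:1 is wider than 16:9, so it spans the full width.
Content height = 6256 / 2.400 ≈ 2606.67 px.
3519 − 2606.67 = 912.33 px of bars (456.17 each).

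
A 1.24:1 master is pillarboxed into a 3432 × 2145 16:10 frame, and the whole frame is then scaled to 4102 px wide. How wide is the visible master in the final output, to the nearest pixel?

3179 px

At 3432×2145 the master is height-limited, so width = 2145 × 1.240 ≈ 2659.80 px.
Scaling 3432 → 4102 is ×1.1952, so the width becomes 2659.80 × 1.1952 ≈ 3179.05 px.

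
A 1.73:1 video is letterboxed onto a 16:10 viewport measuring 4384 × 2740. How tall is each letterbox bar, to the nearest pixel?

103 px

1.73:1 is wider than 16:10, so it spans the full width.
That makes the image 2534.10 px tall (4384 / 1.730).
2740 − 2534.10 = 205.90 px of bars (102.95 each).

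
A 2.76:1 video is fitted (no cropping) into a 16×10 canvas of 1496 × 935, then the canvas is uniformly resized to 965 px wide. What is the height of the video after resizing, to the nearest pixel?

Fitted into 1496×935, the video spans the width; its height is 1496 / 2.760 ≈ 542.03 px.
Resizing to 965 px wide multiplies everything by 0.6451: 542.03 → 349.64 px.

350 px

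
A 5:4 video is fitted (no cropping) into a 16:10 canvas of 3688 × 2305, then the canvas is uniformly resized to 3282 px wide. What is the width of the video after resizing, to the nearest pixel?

2564 px

At 3688×2305 the video is height-limited, so width = 2305 × 5/4 ≈ 2881.25 px.
The frame scales by 3282/3688 = 0.8899; 2881.25 × 0.8899 ≈ 2564.06 px.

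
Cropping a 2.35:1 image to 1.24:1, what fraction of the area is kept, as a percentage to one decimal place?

52.8%

Going from 2.35:1 to 1.24:1 means cutting width while keeping height.
Area ratio = (1.240)/(2.350) = 52.77% retained.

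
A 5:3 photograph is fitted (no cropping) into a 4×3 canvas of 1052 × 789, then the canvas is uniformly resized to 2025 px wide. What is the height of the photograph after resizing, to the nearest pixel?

Fitted into 1052×789, the photograph spans the width; its height is 1052 × 3/5 ≈ 631.20 px.
Resizing to 2025 px wide multiplies everything by 1.9249: 631.20 → 1215.00 px.

1215 px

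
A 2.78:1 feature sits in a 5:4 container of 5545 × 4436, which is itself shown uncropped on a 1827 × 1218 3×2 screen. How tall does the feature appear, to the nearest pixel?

548 px

2.78:1 in 5545×4436: fills the width, so the feature is 5545.00 × 1994.60.
5:4 in 1827×1218: fills the height, so the intermediate becomes 1522.50 × 1218.00 — a scale of ×0.2746.
So the feature's height is 1994.60 × 0.2746 ≈ 547.66.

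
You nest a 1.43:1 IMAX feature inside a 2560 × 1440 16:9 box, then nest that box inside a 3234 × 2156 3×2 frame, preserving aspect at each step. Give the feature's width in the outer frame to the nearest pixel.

2601 px

Inside the 2560×1440 canvas the feature is height-limited at 2059.20 × 1440.00.
Second fit — the 16:9 canvas into 3234×2156 spans the width: 3234.00 × 1819.12 (×1.2633 from 2560×1440).
The feature scales with it: width 2059.20 × 1.2633 ≈ 2601.35.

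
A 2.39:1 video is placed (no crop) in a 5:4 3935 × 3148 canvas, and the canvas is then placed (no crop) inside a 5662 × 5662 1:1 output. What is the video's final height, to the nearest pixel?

2369 px

2.39:1 in 3935×3148: fills the width, so the video is 3935.00 × 1646.44.
Second fit — the 5:4 canvas into 5662×5662 spans the width: 5662.00 × 4529.60 (×1.4389 from 3935×3148).
The video scales with it: height 1646.44 × 1.4389 ≈ 2369.04.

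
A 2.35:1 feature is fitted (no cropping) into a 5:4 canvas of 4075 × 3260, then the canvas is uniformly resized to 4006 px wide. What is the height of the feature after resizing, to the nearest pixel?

In the 4075×3260 frame the feature fills the width: height = 4075 / 2.350 ≈ 1734.04 px.
The frame scales by 4006/4075 = 0.9831; 1734.04 × 0.9831 ≈ 1704.68 px.

1705 px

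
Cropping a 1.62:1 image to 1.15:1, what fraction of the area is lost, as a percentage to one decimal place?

29.0%

The height stays; only width is cut (since 1.15:1 is narrower than 1.62:1).
(1.150)/(1.620) ≈ 0.710 of the area survives, leaving 29.01% discarded.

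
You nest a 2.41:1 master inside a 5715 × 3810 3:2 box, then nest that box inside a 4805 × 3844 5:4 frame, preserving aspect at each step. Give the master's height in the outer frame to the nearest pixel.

1994 px

Inside the 5715×3810 canvas the master is width-limited at 5715.00 × 2371.37.
Second fit — the 3:2 canvas into 4805×3844 spans the width: 4805.00 × 3203.33 (×0.8408 from 5715×3810).
The master scales with it: height 2371.37 × 0.8408 ≈ 1993.78.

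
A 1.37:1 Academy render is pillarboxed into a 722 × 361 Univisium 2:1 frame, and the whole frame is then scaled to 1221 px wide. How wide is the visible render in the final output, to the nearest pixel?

836 px

In the 722×361 frame the render fills the height: width = 361 × 1.370 ≈ 494.57 px.
The frame scales by 1221/722 = 1.6911; 494.57 × 1.6911 ≈ 836.38 px.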